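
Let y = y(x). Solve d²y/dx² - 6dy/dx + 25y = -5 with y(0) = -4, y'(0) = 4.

y = -1/5 - 19*cos(4*x)*exp(3*x)/5 + 77*exp(3*x)*sin(4*x)/20

Characteristic equation r² - 6r + 25 = 0 has discriminant (-6)² - 4·(25) = -64 < 0, so r = 3 ± 4i.
Hence y_h = C1*cos(4*x)*exp(3*x) + C2*exp(3*x)*sin(4*x).
For the particular solution try y_p = A0. Substituting and matching coefficients of each power of x gives A0 = -1/5, so y_p = -1/5.
General solution: y = -1/5 + C1*cos(4*x)*exp(3*x) + C2*exp(3*x)*sin(4*x).
Apply the initial conditions: y(0) = -1/5 + C1 = -4 and y'(0) = 3*C1 + 4*C2 = 4. Solving gives C1 = -19/5, C2 = 77/20.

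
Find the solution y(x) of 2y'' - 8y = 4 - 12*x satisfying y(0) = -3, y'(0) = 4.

Divide through by 2: y'' - 4y = 2 - 6*x.
Characteristic equation r² - 4 = 0 factors as (r + 2)(r - 2) = 0, so r = -2, 2.
Hence y_h = C1*exp(-2*x) + C2*exp(2*x).
For the particular solution try y_p = A0 + A1*x. Substituting and matching coefficients of each power of x gives A0 = -1/2, A1 = 3/2, so y_p = -1/2 + 3*x/2.
General solution: y = -1/2 + 3*x/2 + C1*exp(-2*x) + C2*exp(2*x).
Apply the initial conditions: y(0) = -1/2 + C1 + C2 = -3 and y'(0) = 3/2 - 2*C1 + 2*C2 = 4. Solving gives C1 = -15/8, C2 = -5/8.

y = -1/2 - 15*exp(-2*x)/8 - 5*exp(2*x)/8 + 3*x/2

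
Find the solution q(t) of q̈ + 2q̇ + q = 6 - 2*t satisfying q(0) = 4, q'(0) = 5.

Characteristic equation r² + 2r + 1 = 0 has discriminant (2)² - 4·(1) = 0, so r = -1 is a repeated root.
Hence q_h = (C1 + C2*t)*exp(-t).
For the particular solution try q_p = A0 + A1*t. Substituting and matching coefficients of each power of t gives A0 = 10, A1 = -2, so q_p = 10 - 2*t.
General solution: q = 10 - 2*t + C1*exp(-t) + C2*t*exp(-t).
Apply the initial conditions: q(0) = 10 + C1 = 4 and q'(0) = -2 + C2 - C1 = 5. Solving gives C1 = -6, C2 = 1.

q = 10 - 6*exp(-t) - 2*t + t*exp(-t)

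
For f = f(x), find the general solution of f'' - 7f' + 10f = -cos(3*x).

f = -cos(3*x)/442 + 21*sin(3*x)/442 + C1*exp(5*x) + C2*exp(2*x)

Characteristic equation r² - 7r + 10 = 0 factors as (r - 5)(r - 2) = 0, so r = 5, 2.
Hence f_h = C1*exp(5*x) + C2*exp(2*x).
Try f_p = A*cos(3*x) + B*sin(3*x). Substituting and equating the coefficients of cos(3x) and sin(3x) gives A = -1/442, B = 21/442, so f_p = -cos(3*x)/442 + 21*sin(3*x)/442.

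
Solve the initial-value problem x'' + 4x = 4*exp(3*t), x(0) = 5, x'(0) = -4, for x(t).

Characteristic equation r² + 4 = 0 has discriminant (0)² - 4·(4) = -16 < 0, so r = ± 2i.
Hence x_h = C1*cos(2*t) + C2*sin(2*t).
Try x_p = A*exp(3*t). Substituting into the equation and dividing by exp(3*t) gives A = 4/13, so x_p = 4*exp(3*t)/13.
General solution: x = 4*exp(3*t)/13 + C1*cos(2*t) + C2*sin(2*t).
Apply the initial conditions: x(0) = 4/13 + C1 = 5 and x'(0) = 12/13 + 2*C2 = -4. Solving gives C1 = 61/13, C2 = -32/13.

x = -32*sin(2*t)/13 + 4*exp(3*t)/13 + 61*cos(2*t)/13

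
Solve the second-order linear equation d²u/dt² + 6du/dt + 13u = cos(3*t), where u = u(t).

u = cos(3*t)/85 + 9*sin(3*t)/170 + C1*cos(2*t)*exp(-3*t) + C2*exp(-3*t)*sin(2*t)

Characteristic equation r² + 6r + 13 = 0 has discriminant (6)² - 4·(13) = -16 < 0, so r = -3 ± 2i.
Hence u_h = C1*cos(2*t)*exp(-3*t) + C2*exp(-3*t)*sin(2*t).
Try u_p = A*cos(3*t) + B*sin(3*t). Substituting and equating the coefficients of cos(3t) and sin(3t) gives A = 1/85, B = 9/170, so u_p = cos(3*t)/85 + 9*sin(3*t)/170.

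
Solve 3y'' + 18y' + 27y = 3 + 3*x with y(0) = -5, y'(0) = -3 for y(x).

y = 1/27 - 136*exp(-3*x)/27 + x/9 - 164*x*exp(-3*x)/9

Divide through by 3: y'' + 6y' + 9y = 1 + x.
Characteristic equation r² + 6r + 9 = 0 has discriminant (6)² - 4·(9) = 0, so r = -3 is a repeated root.
Hence y_h = (C1 + C2*x)*exp(-3*x).
For the particular solution try y_p = A0 + A1*x. Substituting and matching coefficients of each power of x gives A0 = 1/27, A1 = 1/9, so y_p = 1/27 + x/9.
General solution: y = 1/27 + x/9 + C1*exp(-3*x) + C2*x*exp(-3*x).
Apply the initial conditions: y(0) = 1/27 + C1 = -5 and y'(0) = 1/9 + C2 - 3*C1 = -3. Solving gives C1 = -136/27, C2 = -164/9.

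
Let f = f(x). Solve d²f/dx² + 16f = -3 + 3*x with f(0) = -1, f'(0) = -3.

Characteristic equation r² + 16 = 0 has discriminant (0)² - 4·(16) = -64 < 0, so r = ± 4i.
Hence f_h = C1*cos(4*x) + C2*sin(4*x).
For the particular solution try f_p = A0 + A1*x. Substituting and matching coefficients of each power of x gives A0 = -3/16, A1 = 3/16, so f_p = -3/16 + 3*x/16.
General solution: f = -3/16 + 3*x/16 + C1*cos(4*x) + C2*sin(4*x).
Apply the initial conditions: f(0) = -3/16 + C1 = -1 and f'(0) = 3/16 + 4*C2 = -3. Solving gives C1 = -13/16, C2 = -51/64.

f = -3/16 - 51*sin(4*x)/64 - 13*cos(4*x)/16 + 3*x/16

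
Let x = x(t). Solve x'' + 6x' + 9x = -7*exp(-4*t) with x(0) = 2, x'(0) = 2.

x = -7*exp(-4*t) + 9*exp(-3*t) + t*exp(-3*t)

Characteristic equation r² + 6r + 9 = 0 has discriminant (6)² - 4·(9) = 0, so r = -3 is a repeated root.
Hence x_h = (C1 + C2*t)*exp(-3*t).
Try x_p = A*exp(-4*t). Substituting into the equation and dividing by exp(-4*t) gives A = -7, so x_p = -7*exp(-4*t).
General solution: x = -7*exp(-4*t) + C1*exp(-3*t) + C2*t*exp(-3*t).
Apply the initial conditions: x(0) = -7 + C1 = 2 and x'(0) = 28 + C2 - 3*C1 = 2. Solving gives C1 = 9, C2 = 1.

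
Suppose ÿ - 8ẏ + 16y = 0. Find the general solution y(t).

Characteristic equation r² - 8r + 16 = 0 has discriminant (-8)² - 4·(16) = 0, so r = 4 is a repeated root.
Hence y_h = (C1 + C2*t)*exp(4*t).

y = C1*exp(4*t) + C2*t*exp(4*t)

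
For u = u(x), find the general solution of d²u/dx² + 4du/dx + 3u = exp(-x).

u = C1*exp(-x) + C2*exp(-3*x) + x*exp(-x)/2

Characteristic equation r² + 4r + 3 = 0 factors as (r + 1)(r + 3) = 0, so r = -1, -3.
Hence u_h = C1*exp(-x) + C2*exp(-3*x).
Since exp(-x) solves the homogeneous equation (r = -1 is a root of multiplicity 1), multiply the trial by x. Try u_p = A*x*exp(-x). Substituting into the equation and dividing by exp(-x) gives A = 1/2, so u_p = x*exp(-x)/2.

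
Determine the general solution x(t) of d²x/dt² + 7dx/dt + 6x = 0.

x = C1*exp(-t) + C2*exp(-6*t)

Characteristic equation r² + 7r + 6 = 0 factors as (r + 1)(r + 6) = 0, so r = -1, -6.
Hence x_h = C1*exp(-t) + C2*exp(-6*t).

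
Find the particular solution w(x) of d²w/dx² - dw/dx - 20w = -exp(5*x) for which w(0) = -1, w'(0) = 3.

w = -73*exp(-4*x)/81 - 8*exp(5*x)/81 - x*exp(5*x)/9

Characteristic equation r² - r - 20 = 0 factors as (r - 5)(r + 4) = 0, so r = 5, -4.
Hence w_h = C1*exp(5*x) + C2*exp(-4*x).
Since exp(5*x) solves the homogeneous equation (r = 5 is a root of multiplicity 1), multiply the trial by x. Try w_p = A*x*exp(5*x). Substituting into the equation and dividing by exp(5*x) gives A = -1/9, so w_p = -x*exp(5*x)/9.
General solution: w = C1*exp(5*x) + C2*exp(-4*x) - x*exp(5*x)/9.
Apply the initial conditions: w(0) = C1 + C2 = -1 and w'(0) = -1/9 - 4*C2 + 5*C1 = 3. Solving gives C1 = -8/81, C2 = -73/81.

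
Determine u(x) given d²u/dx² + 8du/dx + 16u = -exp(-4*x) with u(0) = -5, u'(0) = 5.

Characteristic equation r² + 8r + 16 = 0 has discriminant (8)² - 4·(16) = 0, so r = -4 is a repeated root.
Hence u_h = (C1 + C2*x)*exp(-4*x).
Since exp(-4*x) solves the homogeneous equation (r = -4 is a root of multiplicity 2), multiply the trial by x^2. Try u_p = A*x^2*exp(-4*x). Substituting into the equation and dividing by exp(-4*x) gives A = -1/2, so u_p = -x^2*exp(-4*x)/2.
General solution: u = C1*exp(-4*x) - x^2*exp(-4*x)/2 + C2*x*exp(-4*x).
Apply the initial conditions: u(0) = C1 = -5 and u'(0) = C2 - 4*C1 = 5. Solving gives C1 = -5, C2 = -15.

u = -5*exp(-4*x) - 15*x*exp(-4*x) - x**2*exp(-4*x)/2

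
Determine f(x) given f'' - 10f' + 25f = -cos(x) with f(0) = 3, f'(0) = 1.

f = -6*cos(x)/169 + 5*sin(x)/338 + 513*exp(5*x)/169 - 369*x*exp(5*x)/26

Characteristic equation r² - 10r + 25 = 0 has discriminant (-10)² - 4·(25) = 0, so r = 5 is a repeated root.
Hence f_h = (C1 + C2*x)*exp(5*x).
Try f_p = A*cos(x) + B*sin(x). Substituting and equating the coefficients of cos(x) and sin(x) gives A = -6/169, B = 5/338, so f_p = -6*cos(x)/169 + 5*sin(x)/338.
General solution: f = -6*cos(x)/169 + 5*sin(x)/338 + C1*exp(5*x) + C2*x*exp(5*x).
Apply the initial conditions: f(0) = -6/169 + C1 = 3 and f'(0) = 5/338 + C2 + 5*C1 = 1. Solving gives C1 = 513/169, C2 = -369/26.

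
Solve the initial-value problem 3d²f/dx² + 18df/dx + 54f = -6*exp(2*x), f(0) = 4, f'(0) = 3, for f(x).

Divide through by 3: f'' + 6f' + 18f = -2*exp(2*x).
Characteristic equation r² + 6r + 18 = 0 has discriminant (6)² - 4·(18) = -36 < 0, so r = -3 ± 3i.
Hence f_h = C1*cos(3*x)*exp(-3*x) + C2*exp(-3*x)*sin(3*x).
Try f_p = A*exp(2*x). Substituting into the equation and dividing by exp(2*x) gives A = -1/17, so f_p = -exp(2*x)/17.
General solution: f = -exp(2*x)/17 + C1*cos(3*x)*exp(-3*x) + C2*exp(-3*x)*sin(3*x).
Apply the initial conditions: f(0) = -1/17 + C1 = 4 and f'(0) = -2/17 - 3*C1 + 3*C2 = 3. Solving gives C1 = 69/17, C2 = 260/51.

f = -exp(2*x)/17 + 69*cos(3*x)*exp(-3*x)/17 + 260*exp(-3*x)*sin(3*x)/51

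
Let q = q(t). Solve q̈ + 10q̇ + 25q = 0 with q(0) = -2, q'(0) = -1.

Characteristic equation r² + 10r + 25 = 0 has discriminant (10)² - 4·(25) = 0, so r = -5 is a repeated root.
Hence q_h = (C1 + C2*t)*exp(-5*t).
Apply the initial conditions: q(0) = C1 = -2 and q'(0) = C2 - 5*C1 = -1. Solving gives C1 = -2, C2 = -11.

q = -2*exp(-5*t) - 11*t*exp(-5*t)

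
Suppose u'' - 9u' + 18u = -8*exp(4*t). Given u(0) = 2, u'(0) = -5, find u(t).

Characteristic equation r² - 9r + 18 = 0 factors as (r - 6)(r - 3) = 0, so r = 6, 3.
Hence u_h = C1*exp(6*t) + C2*exp(3*t).
Try u_p = A*exp(4*t). Substituting into the equation and dividing by exp(4*t) gives A = 4, so u_p = 4*exp(4*t).
General solution: u = 4*exp(4*t) + C1*exp(6*t) + C2*exp(3*t).
Apply the initial conditions: u(0) = 4 + C1 + C2 = 2 and u'(0) = 16 + 3*C2 + 6*C1 = -5. Solving gives C1 = -5, C2 = 3.

u = -5*exp(6*t) + 3*exp(3*t) + 4*exp(4*t)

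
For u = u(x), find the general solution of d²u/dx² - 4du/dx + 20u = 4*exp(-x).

Characteristic equation r² - 4r + 20 = 0 has discriminant (-4)² - 4·(20) = -64 < 0, so r = 2 ± 4i.
Hence u_h = C1*cos(4*x)*exp(2*x) + C2*exp(2*x)*sin(4*x).
Try u_p = A*exp(-x). Substituting into the equation and dividing by exp(-x) gives A = 4/25, so u_p = 4*exp(-x)/25.

u = 4*exp(-x)/25 + C1*cos(4*x)*exp(2*x) + C2*exp(2*x)*sin(4*x)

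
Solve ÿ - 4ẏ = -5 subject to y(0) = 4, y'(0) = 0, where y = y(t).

y = 69/16 - 5*exp(4*t)/16 + 5*t/4

Characteristic equation r² - 4r = 0 factors as (r - 4)r = 0, so r = 4, 0.
Hence y_h = C1*exp(4*t) + C2.
Since 1 solves the homogeneous equation (r = 0 is a root of multiplicity 1), multiply the trial by t. Try y_p = A*t. Substituting into the equation and dividing by 1 gives A = 5/4, so y_p = 5*t/4.
General solution: y = C2 + 5*t/4 + C1*exp(4*t).
Apply the initial conditions: y(0) = C1 + C2 = 4 and y'(0) = 5/4 + 4*C1 = 0. Solving gives C1 = -5/16, C2 = 69/16.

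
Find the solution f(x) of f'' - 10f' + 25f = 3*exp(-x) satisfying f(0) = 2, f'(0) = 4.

Characteristic equation r² - 10r + 25 = 0 has discriminant (-10)² - 4·(25) = 0, so r = 5 is a repeated root.
Hence f_h = (C1 + C2*x)*exp(5*x).
Try f_p = A*exp(-x). Substituting into the equation and dividing by exp(-x) gives A = 1/12, so f_p = exp(-x)/12.
General solution: f = exp(-x)/12 + C1*exp(5*x) + C2*x*exp(5*x).
Apply the initial conditions: f(0) = 1/12 + C1 = 2 and f'(0) = -1/12 + C2 + 5*C1 = 4. Solving gives C1 = 23/12, C2 = -11/2.

f = exp(-x)/12 + 23*exp(5*x)/12 - 11*x*exp(5*x)/2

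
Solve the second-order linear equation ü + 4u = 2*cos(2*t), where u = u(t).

u = C1*cos(2*t) + C2*sin(2*t) + t*sin(2*t)/2

Characteristic equation r² + 4 = 0 has discriminant (0)² - 4·(4) = -16 < 0, so r = ± 2i.
Hence u_h = C1*cos(2*t) + C2*sin(2*t).
Since ±2i are characteristic roots, multiply the trial by t. Try u_p = t*(A*cos(2*t) + B*sin(2*t)). Substituting and equating the coefficients of cos(2t) and sin(2t) gives A = 0, B = 1/2, so u_p = t*sin(2*t)/2.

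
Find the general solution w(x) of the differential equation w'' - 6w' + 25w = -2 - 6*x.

w = -86/625 - 6*x/25 + C1*cos(4*x)*exp(3*x) + C2*exp(3*x)*sin(4*x)

Characteristic equation r² - 6r + 25 = 0 has discriminant (-6)² - 4·(25) = -64 < 0, so r = 3 ± 4i.
Hence w_h = C1*cos(4*x)*exp(3*x) + C2*exp(3*x)*sin(4*x).
For the particular solution try w_p = A0 + A1*x. Substituting and matching coefficients of each power of x gives A0 = -86/625, A1 = -6/25, so w_p = -86/625 - 6*x/25.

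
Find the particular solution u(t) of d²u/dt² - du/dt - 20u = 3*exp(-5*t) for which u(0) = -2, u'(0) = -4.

Characteristic equation r² - r - 20 = 0 factors as (r + 4)(r - 5) = 0, so r = -4, 5.
Hence u_h = C1*exp(-4*t) + C2*exp(5*t).
Try u_p = A*exp(-5*t). Substituting into the equation and dividing by exp(-5*t) gives A = 3/10, so u_p = 3*exp(-5*t)/10.
General solution: u = 3*exp(-5*t)/10 + C1*exp(-4*t) + C2*exp(5*t).
Apply the initial conditions: u(0) = 3/10 + C1 + C2 = -2 and u'(0) = -3/2 - 4*C1 + 5*C2 = -4. Solving gives C1 = -1, C2 = -13/10.

u = -exp(-4*t) - 13*exp(5*t)/10 + 3*exp(-5*t)/10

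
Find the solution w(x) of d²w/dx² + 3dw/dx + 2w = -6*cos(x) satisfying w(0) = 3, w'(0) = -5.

Characteristic equation r² + 3r + 2 = 0 factors as (r + 1)(r + 2) = 0, so r = -1, -2.
Hence w_h = C1*exp(-x) + C2*exp(-2*x).
Try w_p = A*cos(x) + B*sin(x). Substituting and equating the coefficients of cos(x) and sin(x) gives A = -3/5, B = -9/5, so w_p = -9*sin(x)/5 - 3*cos(x)/5.
General solution: w = -9*sin(x)/5 - 3*cos(x)/5 + C1*exp(-x) + C2*exp(-2*x).
Apply the initial conditions: w(0) = -3/5 + C1 + C2 = 3 and w'(0) = -9/5 - C1 - 2*C2 = -5. Solving gives C1 = 4, C2 = -2/5.

w = 4*exp(-x) - 9*sin(x)/5 - 3*cos(x)/5 - 2*exp(-2*x)/5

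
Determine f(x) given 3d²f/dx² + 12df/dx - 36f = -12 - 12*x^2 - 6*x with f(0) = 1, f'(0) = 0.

Divide through by 3: f'' + 4f' - 12f = -4 - 4*x^2 - 2*x.
Characteristic equation r² + 4r - 12 = 0 factors as (r + 6)(r - 2) = 0, so r = -6, 2.
Hence f_h = C1*exp(-6*x) + C2*exp(2*x).
For the particular solution try f_p = A0 + A1*x + A2*x^2. Substituting and matching coefficients of each power of x gives A0 = 14/27, A1 = 7/18, A2 = 1/3, so f_p = 14/27 + x^2/3 + 7*x/18.
General solution: f = 14/27 + x^2/3 + 7*x/18 + C1*exp(-6*x) + C2*exp(2*x).
Apply the initial conditions: f(0) = 14/27 + C1 + C2 = 1 and f'(0) = 7/18 - 6*C1 + 2*C2 = 0. Solving gives C1 = 73/432, C2 = 5/16.

f = 14/27 + x**2/3 + 5*exp(2*x)/16 + 7*x/18 + 73*exp(-6*x)/432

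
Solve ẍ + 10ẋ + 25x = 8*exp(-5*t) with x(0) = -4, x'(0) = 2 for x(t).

Characteristic equation r² + 10r + 25 = 0 has discriminant (10)² - 4·(25) = 0, so r = -5 is a repeated root.
Hence x_h = (C1 + C2*t)*exp(-5*t).
Since exp(-5*t) solves the homogeneous equation (r = -5 is a root of multiplicity 2), multiply the trial by t^2. Try x_p = A*t^2*exp(-5*t). Substituting into the equation and dividing by exp(-5*t) gives A = 4, so x_p = 4*t^2*exp(-5*t).
General solution: x = C1*exp(-5*t) + 4*t^2*exp(-5*t) + C2*t*exp(-5*t).
Apply the initial conditions: x(0) = C1 = -4 and x'(0) = C2 - 5*C1 = 2. Solving gives C1 = -4, C2 = -18.

x = -4*exp(-5*t) - 18*t*exp(-5*t) + 4*t**2*exp(-5*t)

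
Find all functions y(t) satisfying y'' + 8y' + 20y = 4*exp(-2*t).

y = exp(-2*t)/2 + C1*cos(2*t)*exp(-4*t) + C2*exp(-4*t)*sin(2*t)

Characteristic equation r² + 8r + 20 = 0 has discriminant (8)² - 4·(20) = -16 < 0, so r = -4 ± 2i.
Hence y_h = C1*cos(2*t)*exp(-4*t) + C2*exp(-4*t)*sin(2*t).
Try y_p = A*exp(-2*t). Substituting into the equation and dividing by exp(-2*t) gives A = 1/2, so y_p = exp(-2*t)/2.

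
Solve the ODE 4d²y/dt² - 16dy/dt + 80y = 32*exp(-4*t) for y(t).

y = 2*exp(-4*t)/13 + C1*cos(4*t)*exp(2*t) + C2*exp(2*t)*sin(4*t)

Divide through by 4: y'' - 4y' + 20y = 8*exp(-4*t).
Characteristic equation r² - 4r + 20 = 0 has discriminant (-4)² - 4·(20) = -64 < 0, so r = 2 ± 4i.
Hence y_h = C1*cos(4*t)*exp(2*t) + C2*exp(2*t)*sin(4*t).
Try y_p = A*exp(-4*t). Substituting into the equation and dividing by exp(-4*t) gives A = 2/13, so y_p = 2*exp(-4*t)/13.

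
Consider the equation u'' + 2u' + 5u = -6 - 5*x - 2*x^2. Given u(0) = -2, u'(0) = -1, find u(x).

Characteristic equation r² + 2r + 5 = 0 has discriminant (2)² - 4·(5) = -16 < 0, so r = -1 ± 2i.
Hence u_h = C1*cos(2*x)*exp(-x) + C2*exp(-x)*sin(2*x).
For the particular solution try u_p = A0 + A1*x + A2*x^2. Substituting and matching coefficients of each power of x gives A0 = -96/125, A1 = -17/25, A2 = -2/5, so u_p = -96/125 - 17*x/25 - 2*x^2/5.
General solution: u = -96/125 - 17*x/25 - 2*x^2/5 + C1*cos(2*x)*exp(-x) + C2*exp(-x)*sin(2*x).
Apply the initial conditions: u(0) = -96/125 + C1 = -2 and u'(0) = -17/25 - C1 + 2*C2 = -1. Solving gives C1 = -154/125, C2 = -97/125.

u = -96/125 - 17*x/25 - 2*x**2/5 - 154*cos(2*x)*exp(-x)/125 - 97*exp(-x)*sin(2*x)/125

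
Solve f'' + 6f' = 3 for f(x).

Characteristic equation r² + 6r = 0 factors as (r + 6)r = 0, so r = -6, 0.
Hence f_h = C1*exp(-6*x) + C2.
Since 1 solves the homogeneous equation (r = 0 is a root of multiplicity 1), multiply the trial by x. Try f_p = A*x. Substituting into the equation and dividing by 1 gives A = 1/2, so f_p = x/2.

f = C2 + x/2 + C1*exp(-6*x)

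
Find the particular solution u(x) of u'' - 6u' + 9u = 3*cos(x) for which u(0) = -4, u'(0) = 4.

Characteristic equation r² - 6r + 9 = 0 has discriminant (-6)² - 4·(9) = 0, so r = 3 is a repeated root.
Hence u_h = (C1 + C2*x)*exp(3*x).
Try u_p = A*cos(x) + B*sin(x). Substituting and equating the coefficients of cos(x) and sin(x) gives A = 6/25, B = -9/50, so u_p = -9*sin(x)/50 + 6*cos(x)/25.
General solution: u = -9*sin(x)/50 + 6*cos(x)/25 + C1*exp(3*x) + C2*x*exp(3*x).
Apply the initial conditions: u(0) = 6/25 + C1 = -4 and u'(0) = -9/50 + C2 + 3*C1 = 4. Solving gives C1 = -106/25, C2 = 169/10.

u = -106*exp(3*x)/25 - 9*sin(x)/50 + 6*cos(x)/25 + 169*x*exp(3*x)/10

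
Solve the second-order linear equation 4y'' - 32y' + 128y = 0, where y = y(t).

y = C1*cos(4*t)*exp(4*t) + C2*exp(4*t)*sin(4*t)

Divide through by 4: y'' - 8y' + 32y = 0.
Characteristic equation r² - 8r + 32 = 0 has discriminant (-8)² - 4·(32) = -64 < 0, so r = 4 ± 4i.
Hence y_h = C1*cos(4*t)*exp(4*t) + C2*exp(4*t)*sin(4*t).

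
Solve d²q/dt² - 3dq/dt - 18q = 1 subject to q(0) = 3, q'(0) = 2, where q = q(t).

q = -1/18 + 49*exp(-3*t)/27 + 67*exp(6*t)/54

Characteristic equation r² - 3r - 18 = 0 factors as (r + 3)(r - 6) = 0, so r = -3, 6.
Hence q_h = C1*exp(-3*t) + C2*exp(6*t).
For the particular solution try q_p = A0. Substituting and matching coefficients of each power of t gives A0 = -1/18, so q_p = -1/18.
General solution: q = -1/18 + C1*exp(-3*t) + C2*exp(6*t).
Apply the initial conditions: q(0) = -1/18 + C1 + C2 = 3 and q'(0) = -3*C1 + 6*C2 = 2. Solving gives C1 = 49/27, C2 = 67/54.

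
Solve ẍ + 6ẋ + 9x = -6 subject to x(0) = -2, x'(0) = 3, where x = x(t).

Characteristic equation r² + 6r + 9 = 0 has discriminant (6)² - 4·(9) = 0, so r = -3 is a repeated root.
Hence x_h = (C1 + C2*t)*exp(-3*t).
For the particular solution try x_p = A0. Substituting and matching coefficients of each power of t gives A0 = -2/3, so x_p = -2/3.
General solution: x = -2/3 + C1*exp(-3*t) + C2*t*exp(-3*t).
Apply the initial conditions: x(0) = -2/3 + C1 = -2 and x'(0) = C2 - 3*C1 = 3. Solving gives C1 = -4/3, C2 = -1.

x = -2/3 - 4*exp(-3*t)/3 - t*exp(-3*t)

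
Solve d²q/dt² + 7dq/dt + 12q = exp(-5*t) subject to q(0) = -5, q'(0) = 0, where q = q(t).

Characteristic equation r² + 7r + 12 = 0 factors as (r + 4)(r + 3) = 0, so r = -4, -3.
Hence q_h = C1*exp(-4*t) + C2*exp(-3*t).
Try q_p = A*exp(-5*t). Substituting into the equation and dividing by exp(-5*t) gives A = 1/2, so q_p = exp(-5*t)/2.
General solution: q = exp(-5*t)/2 + C1*exp(-4*t) + C2*exp(-3*t).
Apply the initial conditions: q(0) = 1/2 + C1 + C2 = -5 and q'(0) = -5/2 - 4*C1 - 3*C2 = 0. Solving gives C1 = 14, C2 = -39/2.

q = exp(-5*t)/2 + 14*exp(-4*t) - 39*exp(-3*t)/2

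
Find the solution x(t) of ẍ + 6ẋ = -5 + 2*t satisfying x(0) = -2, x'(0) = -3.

Characteristic equation r² + 6r = 0 factors as (r + 6)r = 0, so r = -6, 0.
Hence x_h = C1*exp(-6*t) + C2.
Since 0 is a characteristic root (multiplicity 1), multiply the polynomial trial by t: try x_p = t*(A0 + A1*t). Substituting and matching coefficients of each power of t gives A0 = -8/9, A1 = 1/6, so x_p = -8*t/9 + t^2/6.
General solution: x = C2 - 8*t/9 + t^2/6 + C1*exp(-6*t).
Apply the initial conditions: x(0) = C1 + C2 = -2 and x'(0) = -8/9 - 6*C1 = -3. Solving gives C1 = 19/54, C2 = -127/54.

x = -127/54 - 8*t/9 + t**2/6 + 19*exp(-6*t)/54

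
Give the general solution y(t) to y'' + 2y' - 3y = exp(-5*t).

y = exp(-5*t)/12 + C1*exp(-3*t) + C2*exp(t)

Characteristic equation r² + 2r - 3 = 0 factors as (r + 3)(r - 1) = 0, so r = -3, 1.
Hence y_h = C1*exp(-3*t) + C2*exp(t).
Try y_p = A*exp(-5*t). Substituting into the equation and dividing by exp(-5*t) gives A = 1/12, so y_p = exp(-5*t)/12.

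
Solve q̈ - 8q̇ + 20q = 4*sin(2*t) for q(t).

q = cos(2*t)/8 + sin(2*t)/8 + C1*cos(2*t)*exp(4*t) + C2*exp(4*t)*sin(2*t)

Characteristic equation r² - 8r + 20 = 0 has discriminant (-8)² - 4·(20) = -16 < 0, so r = 4 ± 2i.
Hence q_h = C1*cos(2*t)*exp(4*t) + C2*exp(4*t)*sin(2*t).
Try q_p = A*cos(2*t) + B*sin(2*t). Substituting and equating the coefficients of cos(2t) and sin(2t) gives A = 1/8, B = 1/8, so q_p = cos(2*t)/8 + sin(2*t)/8.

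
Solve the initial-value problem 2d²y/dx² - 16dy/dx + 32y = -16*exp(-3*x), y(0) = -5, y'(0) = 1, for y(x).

Divide through by 2: y'' - 8y' + 16y = -8*exp(-3*x).
Characteristic equation r² - 8r + 16 = 0 has discriminant (-8)² - 4·(16) = 0, so r = 4 is a repeated root.
Hence y_h = (C1 + C2*x)*exp(4*x).
Try y_p = A*exp(-3*x). Substituting into the equation and dividing by exp(-3*x) gives A = -8/49, so y_p = -8*exp(-3*x)/49.
General solution: y = -8*exp(-3*x)/49 + C1*exp(4*x) + C2*x*exp(4*x).
Apply the initial conditions: y(0) = -8/49 + C1 = -5 and y'(0) = 24/49 + C2 + 4*C1 = 1. Solving gives C1 = -237/49, C2 = 139/7.

y = -237*exp(4*x)/49 - 8*exp(-3*x)/49 + 139*x*exp(4*x)/7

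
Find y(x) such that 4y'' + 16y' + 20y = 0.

Divide through by 4: y'' + 4y' + 5y = 0.
Characteristic equation r² + 4r + 5 = 0 has discriminant (4)² - 4·(5) = -4 < 0, so r = -2 ± i.
Hence y_h = C1*cos(x)*exp(-2*x) + C2*exp(-2*x)*sin(x).

y = C1*cos(x)*exp(-2*x) + C2*exp(-2*x)*sin(x)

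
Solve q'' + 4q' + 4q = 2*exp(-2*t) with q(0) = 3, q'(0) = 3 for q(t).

q = 3*exp(-2*t) + t**2*exp(-2*t) + 9*t*exp(-2*t)

Characteristic equation r² + 4r + 4 = 0 has discriminant (4)² - 4·(4) = 0, so r = -2 is a repeated root.
Hence q_h = (C1 + C2*t)*exp(-2*t).
Since exp(-2*t) solves the homogeneous equation (r = -2 is a root of multiplicity 2), multiply the trial by t^2. Try q_p = A*t^2*exp(-2*t). Substituting into the equation and dividing by exp(-2*t) gives A = 1, so q_p = t^2*exp(-2*t).
General solution: q = C1*exp(-2*t) + t^2*exp(-2*t) + C2*t*exp(-2*t).
Apply the initial conditions: q(0) = C1 = 3 and q'(0) = C2 - 2*C1 = 3. Solving gives C1 = 3, C2 = 9.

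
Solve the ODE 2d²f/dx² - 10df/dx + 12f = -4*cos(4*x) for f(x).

Divide through by 2: f'' - 5f' + 6f = -2*cos(4*x).
Characteristic equation r² - 5r + 6 = 0 factors as (r - 3)(r - 2) = 0, so r = 3, 2.
Hence f_h = C1*exp(3*x) + C2*exp(2*x).
Try f_p = A*cos(4*x) + B*sin(4*x). Substituting and equating the coefficients of cos(4x) and sin(4x) gives A = 1/25, B = 2/25, so f_p = cos(4*x)/25 + 2*sin(4*x)/25.

f = cos(4*x)/25 + 2*sin(4*x)/25 + C1*exp(3*x) + C2*exp(2*x)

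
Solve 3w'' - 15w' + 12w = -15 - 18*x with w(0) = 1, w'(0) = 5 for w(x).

w = -25/8 - 3*x/2 + 10*exp(x)/3 + 19*exp(4*x)/24

Divide through by 3: w'' - 5w' + 4w = -5 - 6*x.
Characteristic equation r² - 5r + 4 = 0 factors as (r - 1)(r - 4) = 0, so r = 1, 4.
Hence w_h = C1*exp(x) + C2*exp(4*x).
For the particular solution try w_p = A0 + A1*x. Substituting and matching coefficients of each power of x gives A0 = -25/8, A1 = -3/2, so w_p = -25/8 - 3*x/2.
General solution: w = -25/8 - 3*x/2 + C1*exp(x) + C2*exp(4*x).
Apply the initial conditions: w(0) = -25/8 + C1 + C2 = 1 and w'(0) = -3/2 + C1 + 4*C2 = 5. Solving gives C1 = 10/3, C2 = 19/24.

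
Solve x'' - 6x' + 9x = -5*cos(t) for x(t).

Characteristic equation r² - 6r + 9 = 0 has discriminant (-6)² - 4·(9) = 0, so r = 3 is a repeated root.
Hence x_h = (C1 + C2*t)*exp(3*t).
Try x_p = A*cos(t) + B*sin(t). Substituting and equating the coefficients of cos(t) and sin(t) gives A = -2/5, B = 3/10, so x_p = -2*cos(t)/5 + 3*sin(t)/10.

x = -2*cos(t)/5 + 3*sin(t)/10 + C1*exp(3*t) + C2*t*exp(3*t)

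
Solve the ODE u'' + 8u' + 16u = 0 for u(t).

u = C1*exp(-4*t) + C2*t*exp(-4*t)

Characteristic equation r² + 8r + 16 = 0 has discriminant (8)² - 4·(16) = 0, so r = -4 is a repeated root.
Hence u_h = (C1 + C2*t)*exp(-4*t).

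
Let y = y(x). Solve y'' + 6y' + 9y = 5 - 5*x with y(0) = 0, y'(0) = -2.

y = 25/27 - 25*exp(-3*x)/27 - 5*x/9 - 38*x*exp(-3*x)/9

Characteristic equation r² + 6r + 9 = 0 has discriminant (6)² - 4·(9) = 0, so r = -3 is a repeated root.
Hence y_h = (C1 + C2*x)*exp(-3*x).
For the particular solution try y_p = A0 + A1*x. Substituting and matching coefficients of each power of x gives A0 = 25/27, A1 = -5/9, so y_p = 25/27 - 5*x/9.
General solution: y = 25/27 - 5*x/9 + C1*exp(-3*x) + C2*x*exp(-3*x).
Apply the initial conditions: y(0) = 25/27 + C1 = 0 and y'(0) = -5/9 + C2 - 3*C1 = -2. Solving gives C1 = -25/27, C2 = -38/9.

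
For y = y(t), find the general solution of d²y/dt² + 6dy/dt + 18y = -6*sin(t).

Characteristic equation r² + 6r + 18 = 0 has discriminant (6)² - 4·(18) = -36 < 0, so r = -3 ± 3i.
Hence y_h = C1*cos(3*t)*exp(-3*t) + C2*exp(-3*t)*sin(3*t).
Try y_p = A*cos(t) + B*sin(t). Substituting and equating the coefficients of cos(t) and sin(t) gives A = 36/325, B = -102/325, so y_p = -102*sin(t)/325 + 36*cos(t)/325.

y = -102*sin(t)/325 + 36*cos(t)/325 + C1*cos(3*t)*exp(-3*t) + C2*exp(-3*t)*sin(3*t)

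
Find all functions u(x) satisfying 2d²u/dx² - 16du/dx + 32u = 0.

u = C1*exp(4*x) + C2*x*exp(4*x)

Divide through by 2: u'' - 8u' + 16u = 0.
Characteristic equation r² - 8r + 16 = 0 has discriminant (-8)² - 4·(16) = 0, so r = 4 is a repeated root.
Hence u_h = (C1 + C2*x)*exp(4*x).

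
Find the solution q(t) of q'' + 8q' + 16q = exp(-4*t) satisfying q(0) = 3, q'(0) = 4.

Characteristic equation r² + 8r + 16 = 0 has discriminant (8)² - 4·(16) = 0, so r = -4 is a repeated root.
Hence q_h = (C1 + C2*t)*exp(-4*t).
Since exp(-4*t) solves the homogeneous equation (r = -4 is a root of multiplicity 2), multiply the trial by t^2. Try q_p = A*t^2*exp(-4*t). Substituting into the equation and dividing by exp(-4*t) gives A = 1/2, so q_p = t^2*exp(-4*t)/2.
General solution: q = C1*exp(-4*t) + t^2*exp(-4*t)/2 + C2*t*exp(-4*t).
Apply the initial conditions: q(0) = C1 = 3 and q'(0) = C2 - 4*C1 = 4. Solving gives C1 = 3, C2 = 16.

q = 3*exp(-4*t) + t**2*exp(-4*t)/2 + 16*t*exp(-4*t)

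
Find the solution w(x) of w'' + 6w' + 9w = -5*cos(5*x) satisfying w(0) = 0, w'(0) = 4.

Characteristic equation r² + 6r + 9 = 0 has discriminant (6)² - 4·(9) = 0, so r = -3 is a repeated root.
Hence w_h = (C1 + C2*x)*exp(-3*x).
Try w_p = A*cos(5*x) + B*sin(5*x). Substituting and equating the coefficients of cos(5x) and sin(5x) gives A = 20/289, B = -75/578, so w_p = -75*sin(5*x)/578 + 20*cos(5*x)/289.
General solution: w = -75*sin(5*x)/578 + 20*cos(5*x)/289 + C1*exp(-3*x) + C2*x*exp(-3*x).
Apply the initial conditions: w(0) = 20/289 + C1 = 0 and w'(0) = -375/578 + C2 - 3*C1 = 4. Solving gives C1 = -20/289, C2 = 151/34.

w = -75*sin(5*x)/578 - 20*exp(-3*x)/289 + 20*cos(5*x)/289 + 151*x*exp(-3*x)/34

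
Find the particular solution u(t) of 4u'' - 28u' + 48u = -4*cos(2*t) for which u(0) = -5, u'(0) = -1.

Divide through by 4: u'' - 7u' + 12u = -cos(2*t).
Characteristic equation r² - 7r + 12 = 0 factors as (r - 3)(r - 4) = 0, so r = 3, 4.
Hence u_h = C1*exp(3*t) + C2*exp(4*t).
Try u_p = A*cos(2*t) + B*sin(2*t). Substituting and equating the coefficients of cos(2t) and sin(2t) gives A = -2/65, B = 7/130, so u_p = -2*cos(2*t)/65 + 7*sin(2*t)/130.
General solution: u = -2*cos(2*t)/65 + 7*sin(2*t)/130 + C1*exp(3*t) + C2*exp(4*t).
Apply the initial conditions: u(0) = -2/65 + C1 + C2 = -5 and u'(0) = 7/65 + 3*C1 + 4*C2 = -1. Solving gives C1 = -244/13, C2 = 69/5.

u = -244*exp(3*t)/13 - 2*cos(2*t)/65 + 7*sin(2*t)/130 + 69*exp(4*t)/5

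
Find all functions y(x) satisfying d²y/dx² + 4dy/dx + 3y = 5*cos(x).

y = cos(x)/2 + C1*exp(-3*x) + C2*exp(-x) + sin(x)

Characteristic equation r² + 4r + 3 = 0 factors as (r + 3)(r + 1) = 0, so r = -3, -1.
Hence y_h = C1*exp(-3*x) + C2*exp(-x).
Try y_p = A*cos(x) + B*sin(x). Substituting and equating the coefficients of cos(x) and sin(x) gives A = 1/2, B = 1, so y_p = cos(x)/2 + sin(x).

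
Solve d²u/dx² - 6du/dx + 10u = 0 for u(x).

Characteristic equation r² - 6r + 10 = 0 has discriminant (-6)² - 4·(10) = -4 < 0, so r = 3 ± i.
Hence u_h = C1*cos(x)*exp(3*x) + C2*exp(3*x)*sin(x).

u = C1*cos(x)*exp(3*x) + C2*exp(3*x)*sin(x)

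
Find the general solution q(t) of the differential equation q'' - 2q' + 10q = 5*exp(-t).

q = 5*exp(-t)/13 + C1*cos(3*t)*exp(t) + C2*exp(t)*sin(3*t)

Characteristic equation r² - 2r + 10 = 0 has discriminant (-2)² - 4·(10) = -36 < 0, so r = 1 ± 3i.
Hence q_h = C1*cos(3*t)*exp(t) + C2*exp(t)*sin(3*t).
Try q_p = A*exp(-t). Substituting into the equation and dividing by exp(-t) gives A = 5/13, so q_p = 5*exp(-t)/13.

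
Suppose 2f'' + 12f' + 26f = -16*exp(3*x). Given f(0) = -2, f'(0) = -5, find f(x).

Divide through by 2: f'' + 6f' + 13f = -8*exp(3*x).
Characteristic equation r² + 6r + 13 = 0 has discriminant (6)² - 4·(13) = -16 < 0, so r = -3 ± 2i.
Hence f_h = C1*cos(2*x)*exp(-3*x) + C2*exp(-3*x)*sin(2*x).
Try f_p = A*exp(3*x). Substituting into the equation and dividing by exp(3*x) gives A = -1/5, so f_p = -exp(3*x)/5.
General solution: f = -exp(3*x)/5 + C1*cos(2*x)*exp(-3*x) + C2*exp(-3*x)*sin(2*x).
Apply the initial conditions: f(0) = -1/5 + C1 = -2 and f'(0) = -3/5 - 3*C1 + 2*C2 = -5. Solving gives C1 = -9/5, C2 = -49/10.

f = -exp(3*x)/5 - 49*exp(-3*x)*sin(2*x)/10 - 9*cos(2*x)*exp(-3*x)/5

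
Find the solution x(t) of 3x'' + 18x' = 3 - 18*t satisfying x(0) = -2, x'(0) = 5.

x = -11/9 - 7*exp(-6*t)/9 - t**2/2 + t/3

Divide through by 3: x'' + 6x' = 1 - 6*t.
Characteristic equation r² + 6r = 0 factors as (r + 6)r = 0, so r = -6, 0.
Hence x_h = C1*exp(-6*t) + C2.
Since 0 is a characteristic root (multiplicity 1), multiply the polynomial trial by t: try x_p = t*(A0 + A1*t). Substituting and matching coefficients of each power of t gives A0 = 1/3, A1 = -1/2, so x_p = -t^2/2 + t/3.
General solution: x = C2 - t^2/2 + t/3 + C1*exp(-6*t).
Apply the initial conditions: x(0) = C1 + C2 = -2 and x'(0) = 1/3 - 6*C1 = 5. Solving gives C1 = -7/9, C2 = -11/9.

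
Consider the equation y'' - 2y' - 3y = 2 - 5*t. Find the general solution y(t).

y = -16/9 + 5*t/3 + C1*exp(-t) + C2*exp(3*t)

Characteristic equation r² - 2r - 3 = 0 factors as (r + 1)(r - 3) = 0, so r = -1, 3.
Hence y_h = C1*exp(-t) + C2*exp(3*t).
For the particular solution try y_p = A0 + A1*t. Substituting and matching coefficients of each power of t gives A0 = -16/9, A1 = 5/3, so y_p = -16/9 + 5*t/3.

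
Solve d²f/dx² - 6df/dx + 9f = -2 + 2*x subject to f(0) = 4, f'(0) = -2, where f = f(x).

Characteristic equation r² - 6r + 9 = 0 has discriminant (-6)² - 4·(9) = 0, so r = 3 is a repeated root.
Hence f_h = (C1 + C2*x)*exp(3*x).
For the particular solution try f_p = A0 + A1*x. Substituting and matching coefficients of each power of x gives A0 = -2/27, A1 = 2/9, so f_p = -2/27 + 2*x/9.
General solution: f = -2/27 + 2*x/9 + C1*exp(3*x) + C2*x*exp(3*x).
Apply the initial conditions: f(0) = -2/27 + C1 = 4 and f'(0) = 2/9 + C2 + 3*C1 = -2. Solving gives C1 = 110/27, C2 = -130/9.

f = -2/27 + 2*x/9 + 110*exp(3*x)/27 - 130*x*exp(3*x)/9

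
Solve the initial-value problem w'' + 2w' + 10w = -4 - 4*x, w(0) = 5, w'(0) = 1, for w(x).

Characteristic equation r² + 2r + 10 = 0 has discriminant (2)² - 4·(10) = -36 < 0, so r = -1 ± 3i.
Hence w_h = C1*cos(3*x)*exp(-x) + C2*exp(-x)*sin(3*x).
For the particular solution try w_p = A0 + A1*x. Substituting and matching coefficients of each power of x gives A0 = -8/25, A1 = -2/5, so w_p = -8/25 - 2*x/5.
General solution: w = -8/25 - 2*x/5 + C1*cos(3*x)*exp(-x) + C2*exp(-x)*sin(3*x).
Apply the initial conditions: w(0) = -8/25 + C1 = 5 and w'(0) = -2/5 - C1 + 3*C2 = 1. Solving gives C1 = 133/25, C2 = 56/25.

w = -8/25 - 2*x/5 + 56*exp(-x)*sin(3*x)/25 + 133*cos(3*x)*exp(-x)/25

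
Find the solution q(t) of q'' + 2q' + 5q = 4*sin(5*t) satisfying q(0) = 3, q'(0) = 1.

q = -4*sin(5*t)/25 - 2*cos(5*t)/25 + 61*exp(-t)*sin(2*t)/25 + 77*cos(2*t)*exp(-t)/25

Characteristic equation r² + 2r + 5 = 0 has discriminant (2)² - 4·(5) = -16 < 0, so r = -1 ± 2i.
Hence q_h = C1*cos(2*t)*exp(-t) + C2*exp(-t)*sin(2*t).
Try q_p = A*cos(5*t) + B*sin(5*t). Substituting and equating the coefficients of cos(5t) and sin(5t) gives A = -2/25, B = -4/25, so q_p = -4*sin(5*t)/25 - 2*cos(5*t)/25.
General solution: q = -4*sin(5*t)/25 - 2*cos(5*t)/25 + C1*cos(2*t)*exp(-t) + C2*exp(-t)*sin(2*t).
Apply the initial conditions: q(0) = -2/25 + C1 = 3 and q'(0) = -4/5 - C1 + 2*C2 = 1. Solving gives C1 = 77/25, C2 = 61/25.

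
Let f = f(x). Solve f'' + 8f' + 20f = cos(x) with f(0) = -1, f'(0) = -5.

Characteristic equation r² + 8r + 20 = 0 has discriminant (8)² - 4·(20) = -16 < 0, so r = -4 ± 2i.
Hence f_h = C1*cos(2*x)*exp(-4*x) + C2*exp(-4*x)*sin(2*x).
Try f_p = A*cos(x) + B*sin(x). Substituting and equating the coefficients of cos(x) and sin(x) gives A = 19/425, B = 8/425, so f_p = 8*sin(x)/425 + 19*cos(x)/425.
General solution: f = 8*sin(x)/425 + 19*cos(x)/425 + C1*cos(2*x)*exp(-4*x) + C2*exp(-4*x)*sin(2*x).
Apply the initial conditions: f(0) = 19/425 + C1 = -1 and f'(0) = 8/425 - 4*C1 + 2*C2 = -5. Solving gives C1 = -444/425, C2 = -3909/850.

f = 8*sin(x)/425 + 19*cos(x)/425 - 3909*exp(-4*x)*sin(2*x)/850 - 444*cos(2*x)*exp(-4*x)/425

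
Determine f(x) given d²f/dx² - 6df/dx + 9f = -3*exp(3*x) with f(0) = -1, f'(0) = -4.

Characteristic equation r² - 6r + 9 = 0 has discriminant (-6)² - 4·(9) = 0, so r = 3 is a repeated root.
Hence f_h = (C1 + C2*x)*exp(3*x).
Since exp(3*x) solves the homogeneous equation (r = 3 is a root of multiplicity 2), multiply the trial by x^2. Try f_p = A*x^2*exp(3*x). Substituting into the equation and dividing by exp(3*x) gives A = -3/2, so f_p = -3*x^2*exp(3*x)/2.
General solution: f = C1*exp(3*x) - 3*x^2*exp(3*x)/2 + C2*x*exp(3*x).
Apply the initial conditions: f(0) = C1 = -1 and f'(0) = C2 + 3*C1 = -4. Solving gives C1 = -1, C2 = -1.

f = -exp(3*x) - x*exp(3*x) - 3*x**2*exp(3*x)/2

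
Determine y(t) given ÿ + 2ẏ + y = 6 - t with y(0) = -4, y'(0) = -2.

Characteristic equation r² + 2r + 1 = 0 has discriminant (2)² - 4·(1) = 0, so r = -1 is a repeated root.
Hence y_h = (C1 + C2*t)*exp(-t).
For the particular solution try y_p = A0 + A1*t. Substituting and matching coefficients of each power of t gives A0 = 8, A1 = -1, so y_p = 8 - t.
General solution: y = 8 - t + C1*exp(-t) + C2*t*exp(-t).
Apply the initial conditions: y(0) = 8 + C1 = -4 and y'(0) = -1 + C2 - C1 = -2. Solving gives C1 = -12, C2 = -13.

y = 8 - t - 12*exp(-t) - 13*t*exp(-t)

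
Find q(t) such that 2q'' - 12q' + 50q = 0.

q = C1*cos(4*t)*exp(3*t) + C2*exp(3*t)*sin(4*t)

Divide through by 2: q'' - 6q' + 25q = 0.
Characteristic equation r² - 6r + 25 = 0 has discriminant (-6)² - 4·(25) = -64 < 0, so r = 3 ± 4i.
Hence q_h = C1*cos(4*t)*exp(3*t) + C2*exp(3*t)*sin(4*t).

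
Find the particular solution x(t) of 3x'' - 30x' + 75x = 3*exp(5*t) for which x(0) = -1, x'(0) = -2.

x = -exp(5*t) + t**2*exp(5*t)/2 + 3*t*exp(5*t)

Divide through by 3: x'' - 10x' + 25x = exp(5*t).
Characteristic equation r² - 10r + 25 = 0 has discriminant (-10)² - 4·(25) = 0, so r = 5 is a repeated root.
Hence x_h = (C1 + C2*t)*exp(5*t).
Since exp(5*t) solves the homogeneous equation (r = 5 is a root of multiplicity 2), multiply the trial by t^2. Try x_p = A*t^2*exp(5*t). Substituting into the equation and dividing by exp(5*t) gives A = 1/2, so x_p = t^2*exp(5*t)/2.
General solution: x = C1*exp(5*t) + t^2*exp(5*t)/2 + C2*t*exp(5*t).
Apply the initial conditions: x(0) = C1 = -1 and x'(0) = C2 + 5*C1 = -2. Solving gives C1 = -1, C2 = 3.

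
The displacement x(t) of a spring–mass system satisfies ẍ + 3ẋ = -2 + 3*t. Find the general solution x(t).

x = C2 + t**2/2 - t + C1*exp(-3*t)

Characteristic equation r² + 3r = 0 factors as (r + 3)r = 0, so r = -3, 0.
Hence x_h = C1*exp(-3*t) + C2.
Since 0 is a characteristic root (multiplicity 1), multiply the polynomial trial by t: try x_p = t*(A0 + A1*t). Substituting and matching coefficients of each power of t gives A0 = -1, A1 = 1/2, so x_p = t^2/2 - t.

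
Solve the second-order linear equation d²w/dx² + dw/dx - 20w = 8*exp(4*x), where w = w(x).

Characteristic equation r² + r - 20 = 0 factors as (r - 4)(r + 5) = 0, so r = 4, -5.
Hence w_h = C1*exp(4*x) + C2*exp(-5*x).
Since exp(4*x) solves the homogeneous equation (r = 4 is a root of multiplicity 1), multiply the trial by x. Try w_p = A*x*exp(4*x). Substituting into the equation and dividing by exp(4*x) gives A = 8/9, so w_p = 8*x*exp(4*x)/9.

w = C1*exp(4*x) + C2*exp(-5*x) + 8*x*exp(4*x)/9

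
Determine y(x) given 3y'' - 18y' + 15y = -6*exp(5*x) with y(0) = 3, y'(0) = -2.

y = -9*exp(5*x)/8 + 33*exp(x)/8 - x*exp(5*x)/2

Divide through by 3: y'' - 6y' + 5y = -2*exp(5*x).
Characteristic equation r² - 6r + 5 = 0 factors as (r - 5)(r - 1) = 0, so r = 5, 1.
Hence y_h = C1*exp(5*x) + C2*exp(x).
Since exp(5*x) solves the homogeneous equation (r = 5 is a root of multiplicity 1), multiply the trial by x. Try y_p = A*x*exp(5*x). Substituting into the equation and dividing by exp(5*x) gives A = -1/2, so y_p = -x*exp(5*x)/2.
General solution: y = C1*exp(5*x) + C2*exp(x) - x*exp(5*x)/2.
Apply the initial conditions: y(0) = C1 + C2 = 3 and y'(0) = -1/2 + C2 + 5*C1 = -2. Solving gives C1 = -9/8, C2 = 33/8.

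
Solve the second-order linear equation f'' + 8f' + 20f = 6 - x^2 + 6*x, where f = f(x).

Characteristic equation r² + 8r + 20 = 0 has discriminant (8)² - 4·(20) = -16 < 0, so r = -4 ± 2i.
Hence f_h = C1*cos(2*x)*exp(-4*x) + C2*exp(-4*x)*sin(2*x).
For the particular solution try f_p = A0 + A1*x + A2*x^2. Substituting and matching coefficients of each power of x gives A0 = 169/1000, A1 = 17/50, A2 = -1/20, so f_p = 169/1000 - x^2/20 + 17*x/50.

f = 169/1000 - x**2/20 + 17*x/50 + C1*cos(2*x)*exp(-4*x) + C2*exp(-4*x)*sin(2*x)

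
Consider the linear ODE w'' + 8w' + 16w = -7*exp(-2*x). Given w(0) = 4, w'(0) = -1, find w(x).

Characteristic equation r² + 8r + 16 = 0 has discriminant (8)² - 4·(16) = 0, so r = -4 is a repeated root.
Hence w_h = (C1 + C2*x)*exp(-4*x).
Try w_p = A*exp(-2*x). Substituting into the equation and dividing by exp(-2*x) gives A = -7/4, so w_p = -7*exp(-2*x)/4.
General solution: w = -7*exp(-2*x)/4 + C1*exp(-4*x) + C2*x*exp(-4*x).
Apply the initial conditions: w(0) = -7/4 + C1 = 4 and w'(0) = 7/2 + C2 - 4*C1 = -1. Solving gives C1 = 23/4, C2 = 37/2.

w = -7*exp(-2*x)/4 + 23*exp(-4*x)/4 + 37*x*exp(-4*x)/2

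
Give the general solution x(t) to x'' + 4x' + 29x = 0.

Characteristic equation r² + 4r + 29 = 0 has discriminant (4)² - 4·(29) = -100 < 0, so r = -2 ± 5i.
Hence x_h = C1*cos(5*t)*exp(-2*t) + C2*exp(-2*t)*sin(5*t).

x = C1*cos(5*t)*exp(-2*t) + C2*exp(-2*t)*sin(5*t)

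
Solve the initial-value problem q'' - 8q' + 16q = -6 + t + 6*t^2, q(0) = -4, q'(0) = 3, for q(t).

Characteristic equation r² - 8r + 16 = 0 has discriminant (-8)² - 4·(16) = 0, so r = 4 is a repeated root.
Hence q_h = (C1 + C2*t)*exp(4*t).
For the particular solution try q_p = A0 + A1*t + A2*t^2. Substituting and matching coefficients of each power of t gives A0 = -13/64, A1 = 7/16, A2 = 3/8, so q_p = -13/64 + 3*t^2/8 + 7*t/16.
General solution: q = -13/64 + 3*t^2/8 + 7*t/16 + C1*exp(4*t) + C2*t*exp(4*t).
Apply the initial conditions: q(0) = -13/64 + C1 = -4 and q'(0) = 7/16 + C2 + 4*C1 = 3. Solving gives C1 = -243/64, C2 = 71/4.

q = -13/64 - 243*exp(4*t)/64 + 3*t**2/8 + 7*t/16 + 71*t*exp(4*t)/4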